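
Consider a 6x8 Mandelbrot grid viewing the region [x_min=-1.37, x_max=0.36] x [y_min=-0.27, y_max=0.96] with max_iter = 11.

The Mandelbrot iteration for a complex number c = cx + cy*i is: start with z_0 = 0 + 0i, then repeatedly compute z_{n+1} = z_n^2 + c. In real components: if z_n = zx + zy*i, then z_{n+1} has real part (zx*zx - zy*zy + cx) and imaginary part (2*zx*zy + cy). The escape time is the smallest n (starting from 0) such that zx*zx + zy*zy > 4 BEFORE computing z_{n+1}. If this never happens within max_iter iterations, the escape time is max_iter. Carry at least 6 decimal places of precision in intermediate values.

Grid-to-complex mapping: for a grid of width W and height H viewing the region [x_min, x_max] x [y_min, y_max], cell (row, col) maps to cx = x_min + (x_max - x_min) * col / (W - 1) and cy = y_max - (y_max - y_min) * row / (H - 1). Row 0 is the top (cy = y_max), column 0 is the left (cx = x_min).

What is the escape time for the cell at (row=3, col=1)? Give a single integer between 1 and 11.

Answer: 6

Derivation:
z_0 = 0 + 0i, c = -1.0240 + 0.4329i
Iter 1: z = -1.0240 + 0.4329i, |z|^2 = 1.2359
Iter 2: z = -0.1628 + -0.4536i, |z|^2 = 0.2323
Iter 3: z = -1.2033 + 0.5806i, |z|^2 = 1.7849
Iter 4: z = 0.0869 + -0.9643i, |z|^2 = 0.9374
Iter 5: z = -1.9463 + 0.2654i, |z|^2 = 3.8584
Iter 6: z = 2.6936 + -0.6001i, |z|^2 = 7.6157
Escaped at iteration 6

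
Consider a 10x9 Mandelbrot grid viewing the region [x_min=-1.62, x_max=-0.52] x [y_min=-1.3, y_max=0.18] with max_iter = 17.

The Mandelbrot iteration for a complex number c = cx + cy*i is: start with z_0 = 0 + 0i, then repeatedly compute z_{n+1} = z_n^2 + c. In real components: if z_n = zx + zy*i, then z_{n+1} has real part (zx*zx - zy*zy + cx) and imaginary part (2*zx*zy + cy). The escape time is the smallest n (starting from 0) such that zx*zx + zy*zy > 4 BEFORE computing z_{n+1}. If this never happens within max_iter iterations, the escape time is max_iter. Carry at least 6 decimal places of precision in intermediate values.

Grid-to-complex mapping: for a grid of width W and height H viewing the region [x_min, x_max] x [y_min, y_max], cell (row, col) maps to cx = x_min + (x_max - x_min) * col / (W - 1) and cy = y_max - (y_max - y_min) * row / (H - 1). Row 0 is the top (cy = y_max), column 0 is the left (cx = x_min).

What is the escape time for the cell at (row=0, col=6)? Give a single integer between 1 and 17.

Answer: 17

Derivation:
z_0 = 0 + 0i, c = -0.8867 + 0.1800i
Iter 1: z = -0.8867 + 0.1800i, |z|^2 = 0.8186
Iter 2: z = -0.1329 + -0.1392i, |z|^2 = 0.0370
Iter 3: z = -0.8884 + 0.2170i, |z|^2 = 0.8363
Iter 4: z = -0.1445 + -0.2056i, |z|^2 = 0.0631
Iter 5: z = -0.9080 + 0.2394i, |z|^2 = 0.8818
Iter 6: z = -0.1195 + -0.2548i, |z|^2 = 0.0792
Iter 7: z = -0.9373 + 0.2409i, |z|^2 = 0.9366
Iter 8: z = -0.0661 + -0.2716i, |z|^2 = 0.0781
Iter 9: z = -0.9560 + 0.2159i, |z|^2 = 0.9606
Iter 10: z = -0.0193 + -0.2329i, |z|^2 = 0.0546
Iter 11: z = -0.9405 + 0.1890i, |z|^2 = 0.9203
Iter 12: z = -0.0378 + -0.1755i, |z|^2 = 0.0322
Iter 13: z = -0.9160 + 0.1933i, |z|^2 = 0.8765
Iter 14: z = -0.0849 + -0.1741i, |z|^2 = 0.0375
Iter 15: z = -0.9098 + 0.2096i, |z|^2 = 0.8716
Iter 16: z = -0.1029 + -0.2013i, |z|^2 = 0.0511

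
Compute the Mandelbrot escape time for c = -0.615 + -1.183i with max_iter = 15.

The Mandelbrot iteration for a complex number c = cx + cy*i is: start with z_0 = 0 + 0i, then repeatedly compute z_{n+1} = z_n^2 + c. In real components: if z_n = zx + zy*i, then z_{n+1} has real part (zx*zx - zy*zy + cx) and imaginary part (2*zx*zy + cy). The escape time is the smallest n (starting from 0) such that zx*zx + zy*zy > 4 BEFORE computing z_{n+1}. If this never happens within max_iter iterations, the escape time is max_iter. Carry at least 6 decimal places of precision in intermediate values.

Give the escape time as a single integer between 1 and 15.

Answer: 3

Derivation:
z_0 = 0 + 0i, c = -0.6150 + -1.1830i
Iter 1: z = -0.6150 + -1.1830i, |z|^2 = 1.7777
Iter 2: z = -1.6363 + 0.2721i, |z|^2 = 2.7514
Iter 3: z = 1.9883 + -2.0734i, |z|^2 = 8.2525
Escaped at iteration 3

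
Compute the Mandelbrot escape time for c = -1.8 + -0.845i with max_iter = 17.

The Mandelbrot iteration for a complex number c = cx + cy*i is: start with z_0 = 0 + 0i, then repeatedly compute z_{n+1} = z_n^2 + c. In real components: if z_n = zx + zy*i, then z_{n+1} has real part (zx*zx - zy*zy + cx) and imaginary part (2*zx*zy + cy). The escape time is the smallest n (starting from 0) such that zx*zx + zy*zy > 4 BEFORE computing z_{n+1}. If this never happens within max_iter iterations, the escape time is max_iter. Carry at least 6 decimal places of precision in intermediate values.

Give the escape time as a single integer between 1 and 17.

Answer: 2

Derivation:
z_0 = 0 + 0i, c = -1.8000 + -0.8450i
Iter 1: z = -1.8000 + -0.8450i, |z|^2 = 3.9540
Iter 2: z = 0.7260 + 2.1970i, |z|^2 = 5.3538
Escaped at iteration 2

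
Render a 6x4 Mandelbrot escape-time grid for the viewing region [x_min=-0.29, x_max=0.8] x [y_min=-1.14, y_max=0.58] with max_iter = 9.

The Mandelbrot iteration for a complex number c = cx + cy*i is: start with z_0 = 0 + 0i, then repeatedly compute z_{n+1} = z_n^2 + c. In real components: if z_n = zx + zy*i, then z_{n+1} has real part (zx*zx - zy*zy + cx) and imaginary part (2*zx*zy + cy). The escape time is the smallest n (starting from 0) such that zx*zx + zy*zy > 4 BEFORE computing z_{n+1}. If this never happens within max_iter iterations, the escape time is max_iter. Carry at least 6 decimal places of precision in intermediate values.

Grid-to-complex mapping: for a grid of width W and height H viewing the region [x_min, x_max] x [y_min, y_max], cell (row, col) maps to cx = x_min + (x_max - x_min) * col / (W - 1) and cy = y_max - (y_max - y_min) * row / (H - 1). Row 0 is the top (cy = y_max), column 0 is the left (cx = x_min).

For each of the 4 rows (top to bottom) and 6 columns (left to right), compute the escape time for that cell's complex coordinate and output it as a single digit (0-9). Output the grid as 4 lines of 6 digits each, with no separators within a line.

Answer: 999933
999843
999933
443222

Derivation:
(row=0, col=0): c = -0.2900 + 0.5800i → escape time 9
(row=0, col=1): c = -0.0720 + 0.5800i → escape time 9
(row=0, col=2): c = 0.1460 + 0.5800i → escape time 9
(row=0, col=3): c = 0.3640 + 0.5800i → escape time 9
(row=0, col=4): c = 0.5820 + 0.5800i → escape time 3
(row=0, col=5): c = 0.8000 + 0.5800i → escape time 3
(row=1, col=0): c = -0.2900 + 0.0067i → escape time 9
(row=1, col=1): c = -0.0720 + 0.0067i → escape time 9
(row=1, col=2): c = 0.1460 + 0.0067i → escape time 9
(row=1, col=3): c = 0.3640 + 0.0067i → escape time 8
(row=1, col=4): c = 0.5820 + 0.0067i → escape time 4
(row=1, col=5): c = 0.8000 + 0.0067i → escape time 3
(row=2, col=0): c = -0.2900 + -0.5667i → escape time 9
(row=2, col=1): c = -0.0720 + -0.5667i → escape time 9
(row=2, col=2): c = 0.1460 + -0.5667i → escape time 9
(row=2, col=3): c = 0.3640 + -0.5667i → escape time 9
(row=2, col=4): c = 0.5820 + -0.5667i → escape time 3
(row=2, col=5): c = 0.8000 + -0.5667i → escape time 3
(row=3, col=0): c = -0.2900 + -1.1400i → escape time 4
(row=3, col=1): c = -0.0720 + -1.1400i → escape time 4
(row=3, col=2): c = 0.1460 + -1.1400i → escape time 3
(row=3, col=3): c = 0.3640 + -1.1400i → escape time 2
(row=3, col=4): c = 0.5820 + -1.1400i → escape time 2
(row=3, col=5): c = 0.8000 + -1.1400i → escape time 2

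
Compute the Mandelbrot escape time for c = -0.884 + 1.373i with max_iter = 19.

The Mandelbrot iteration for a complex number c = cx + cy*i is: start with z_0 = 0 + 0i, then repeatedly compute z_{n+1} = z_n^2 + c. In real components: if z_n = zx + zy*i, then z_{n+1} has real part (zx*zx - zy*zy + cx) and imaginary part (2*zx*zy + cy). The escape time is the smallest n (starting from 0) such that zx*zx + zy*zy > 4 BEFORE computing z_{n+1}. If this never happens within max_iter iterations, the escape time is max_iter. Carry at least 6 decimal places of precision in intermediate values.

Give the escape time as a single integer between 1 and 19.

z_0 = 0 + 0i, c = -0.8840 + 1.3730i
Iter 1: z = -0.8840 + 1.3730i, |z|^2 = 2.6666
Iter 2: z = -1.9877 + -1.0545i, |z|^2 = 5.0627
Escaped at iteration 2

Answer: 2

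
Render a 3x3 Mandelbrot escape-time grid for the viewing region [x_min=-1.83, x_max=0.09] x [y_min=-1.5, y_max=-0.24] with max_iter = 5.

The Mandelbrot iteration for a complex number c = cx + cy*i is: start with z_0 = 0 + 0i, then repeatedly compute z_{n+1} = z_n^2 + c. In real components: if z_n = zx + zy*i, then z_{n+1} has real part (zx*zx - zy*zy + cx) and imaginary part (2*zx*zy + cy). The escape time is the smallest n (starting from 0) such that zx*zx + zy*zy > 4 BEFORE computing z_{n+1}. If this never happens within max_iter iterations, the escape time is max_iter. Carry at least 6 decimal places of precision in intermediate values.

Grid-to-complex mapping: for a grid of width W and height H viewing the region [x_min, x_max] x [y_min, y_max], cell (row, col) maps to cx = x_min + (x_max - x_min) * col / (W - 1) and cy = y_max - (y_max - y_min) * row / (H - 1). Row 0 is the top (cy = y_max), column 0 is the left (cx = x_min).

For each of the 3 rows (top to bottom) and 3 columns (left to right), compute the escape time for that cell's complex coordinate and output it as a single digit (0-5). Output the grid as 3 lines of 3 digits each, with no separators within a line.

Answer: 455
135
122

Derivation:
(row=0, col=0): c = -1.8300 + -0.2400i → escape time 4
(row=0, col=1): c = -0.8700 + -0.2400i → escape time 5
(row=0, col=2): c = 0.0900 + -0.2400i → escape time 5
(row=1, col=0): c = -1.8300 + -0.8700i → escape time 1
(row=1, col=1): c = -0.8700 + -0.8700i → escape time 3
(row=1, col=2): c = 0.0900 + -0.8700i → escape time 5
(row=2, col=0): c = -1.8300 + -1.5000i → escape time 1
(row=2, col=1): c = -0.8700 + -1.5000i → escape time 2
(row=2, col=2): c = 0.0900 + -1.5000i → escape time 2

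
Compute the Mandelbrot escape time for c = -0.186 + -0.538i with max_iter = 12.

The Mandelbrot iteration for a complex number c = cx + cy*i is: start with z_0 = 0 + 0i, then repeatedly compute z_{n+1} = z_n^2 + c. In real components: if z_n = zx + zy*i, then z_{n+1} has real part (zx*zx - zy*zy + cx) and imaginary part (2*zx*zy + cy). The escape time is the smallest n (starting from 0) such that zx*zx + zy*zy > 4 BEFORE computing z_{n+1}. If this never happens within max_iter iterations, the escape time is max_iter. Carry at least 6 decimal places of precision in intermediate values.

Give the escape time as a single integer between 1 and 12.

Answer: 12

Derivation:
z_0 = 0 + 0i, c = -0.1860 + -0.5380i
Iter 1: z = -0.1860 + -0.5380i, |z|^2 = 0.3240
Iter 2: z = -0.4408 + -0.3379i, |z|^2 = 0.3085
Iter 3: z = -0.1058 + -0.2401i, |z|^2 = 0.0688
Iter 4: z = -0.2325 + -0.4872i, |z|^2 = 0.2914
Iter 5: z = -0.3693 + -0.3115i, |z|^2 = 0.2334
Iter 6: z = -0.1466 + -0.3079i, |z|^2 = 0.1163
Iter 7: z = -0.2593 + -0.4477i, |z|^2 = 0.2677
Iter 8: z = -0.3192 + -0.3058i, |z|^2 = 0.1954
Iter 9: z = -0.1776 + -0.3428i, |z|^2 = 0.1490
Iter 10: z = -0.2719 + -0.4162i, |z|^2 = 0.2472
Iter 11: z = -0.2853 + -0.3116i, |z|^2 = 0.1785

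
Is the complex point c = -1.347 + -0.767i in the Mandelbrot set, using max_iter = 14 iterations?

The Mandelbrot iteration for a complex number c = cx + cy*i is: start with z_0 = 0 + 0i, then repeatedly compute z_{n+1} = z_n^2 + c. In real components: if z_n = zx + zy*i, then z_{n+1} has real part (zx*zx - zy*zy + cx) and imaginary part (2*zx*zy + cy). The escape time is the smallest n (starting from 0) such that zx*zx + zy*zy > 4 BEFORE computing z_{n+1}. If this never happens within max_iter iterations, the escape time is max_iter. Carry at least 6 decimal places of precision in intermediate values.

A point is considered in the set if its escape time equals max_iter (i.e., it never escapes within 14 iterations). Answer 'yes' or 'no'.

Answer: no

Derivation:
z_0 = 0 + 0i, c = -1.3470 + -0.7670i
Iter 1: z = -1.3470 + -0.7670i, |z|^2 = 2.4027
Iter 2: z = -0.1209 + 1.2993i, |z|^2 = 1.7028
Iter 3: z = -3.0206 + -1.0811i, |z|^2 = 10.2926
Escaped at iteration 3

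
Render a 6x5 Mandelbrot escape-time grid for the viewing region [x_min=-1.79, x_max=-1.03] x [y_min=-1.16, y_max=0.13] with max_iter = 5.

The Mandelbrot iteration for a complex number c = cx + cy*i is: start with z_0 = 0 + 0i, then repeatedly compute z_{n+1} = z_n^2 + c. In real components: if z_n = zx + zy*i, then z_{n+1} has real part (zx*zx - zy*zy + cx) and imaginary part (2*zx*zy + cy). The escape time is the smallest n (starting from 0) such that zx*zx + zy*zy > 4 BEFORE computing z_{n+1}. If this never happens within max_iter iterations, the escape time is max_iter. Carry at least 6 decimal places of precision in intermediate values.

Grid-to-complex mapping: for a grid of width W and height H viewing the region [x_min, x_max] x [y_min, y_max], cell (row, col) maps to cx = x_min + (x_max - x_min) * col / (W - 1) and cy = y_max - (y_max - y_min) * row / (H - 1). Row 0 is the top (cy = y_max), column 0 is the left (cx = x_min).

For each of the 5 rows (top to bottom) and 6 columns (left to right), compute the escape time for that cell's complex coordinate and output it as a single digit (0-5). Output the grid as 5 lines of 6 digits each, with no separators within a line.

Answer: 455555
455555
333355
233333
112233

Derivation:
(row=0, col=0): c = -1.7900 + 0.1300i → escape time 4
(row=0, col=1): c = -1.6380 + 0.1300i → escape time 5
(row=0, col=2): c = -1.4860 + 0.1300i → escape time 5
(row=0, col=3): c = -1.3340 + 0.1300i → escape time 5
(row=0, col=4): c = -1.1820 + 0.1300i → escape time 5
(row=0, col=5): c = -1.0300 + 0.1300i → escape time 5
(row=1, col=0): c = -1.7900 + -0.1925i → escape time 4
(row=1, col=1): c = -1.6380 + -0.1925i → escape time 5
(row=1, col=2): c = -1.4860 + -0.1925i → escape time 5
(row=1, col=3): c = -1.3340 + -0.1925i → escape time 5
(row=1, col=4): c = -1.1820 + -0.1925i → escape time 5
(row=1, col=5): c = -1.0300 + -0.1925i → escape time 5
(row=2, col=0): c = -1.7900 + -0.5150i → escape time 3
(row=2, col=1): c = -1.6380 + -0.5150i → escape time 3
(row=2, col=2): c = -1.4860 + -0.5150i → escape time 3
(row=2, col=3): c = -1.3340 + -0.5150i → escape time 3
(row=2, col=4): c = -1.1820 + -0.5150i → escape time 5
(row=2, col=5): c = -1.0300 + -0.5150i → escape time 5
(row=3, col=0): c = -1.7900 + -0.8375i → escape time 2
(row=3, col=1): c = -1.6380 + -0.8375i → escape time 3
(row=3, col=2): c = -1.4860 + -0.8375i → escape time 3
(row=3, col=3): c = -1.3340 + -0.8375i → escape time 3
(row=3, col=4): c = -1.1820 + -0.8375i → escape time 3
(row=3, col=5): c = -1.0300 + -0.8375i → escape time 3
(row=4, col=0): c = -1.7900 + -1.1600i → escape time 1
(row=4, col=1): c = -1.6380 + -1.1600i → escape time 1
(row=4, col=2): c = -1.4860 + -1.1600i → escape time 2
(row=4, col=3): c = -1.3340 + -1.1600i → escape time 2
(row=4, col=4): c = -1.1820 + -1.1600i → escape time 3
(row=4, col=5): c = -1.0300 + -1.1600i → escape time 3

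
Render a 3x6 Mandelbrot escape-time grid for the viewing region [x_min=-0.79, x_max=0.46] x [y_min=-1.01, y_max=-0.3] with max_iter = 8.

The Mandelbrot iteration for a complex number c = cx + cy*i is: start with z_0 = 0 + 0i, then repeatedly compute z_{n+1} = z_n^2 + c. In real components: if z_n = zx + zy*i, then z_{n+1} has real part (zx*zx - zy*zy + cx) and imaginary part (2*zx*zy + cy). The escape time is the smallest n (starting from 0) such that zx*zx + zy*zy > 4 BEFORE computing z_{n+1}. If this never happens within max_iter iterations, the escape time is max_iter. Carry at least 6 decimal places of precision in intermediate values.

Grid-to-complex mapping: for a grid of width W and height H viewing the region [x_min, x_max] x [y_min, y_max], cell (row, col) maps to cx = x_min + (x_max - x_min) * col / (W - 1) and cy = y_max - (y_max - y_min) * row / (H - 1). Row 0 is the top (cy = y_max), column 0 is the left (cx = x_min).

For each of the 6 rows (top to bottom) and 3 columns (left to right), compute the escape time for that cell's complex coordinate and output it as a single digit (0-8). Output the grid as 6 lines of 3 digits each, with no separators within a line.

Answer: 887
786
585
484
483
383

Derivation:
(row=0, col=0): c = -0.7900 + -0.3000i → escape time 8
(row=0, col=1): c = -0.1650 + -0.3000i → escape time 8
(row=0, col=2): c = 0.4600 + -0.3000i → escape time 7
(row=1, col=0): c = -0.7900 + -0.4420i → escape time 7
(row=1, col=1): c = -0.1650 + -0.4420i → escape time 8
(row=1, col=2): c = 0.4600 + -0.4420i → escape time 6
(row=2, col=0): c = -0.7900 + -0.5840i → escape time 5
(row=2, col=1): c = -0.1650 + -0.5840i → escape time 8
(row=2, col=2): c = 0.4600 + -0.5840i → escape time 5
(row=3, col=0): c = -0.7900 + -0.7260i → escape time 4
(row=3, col=1): c = -0.1650 + -0.7260i → escape time 8
(row=3, col=2): c = 0.4600 + -0.7260i → escape time 4
(row=4, col=0): c = -0.7900 + -0.8680i → escape time 4
(row=4, col=1): c = -0.1650 + -0.8680i → escape time 8
(row=4, col=2): c = 0.4600 + -0.8680i → escape time 3
(row=5, col=0): c = -0.7900 + -1.0100i → escape time 3
(row=5, col=1): c = -0.1650 + -1.0100i → escape time 8
(row=5, col=2): c = 0.4600 + -1.0100i → escape time 3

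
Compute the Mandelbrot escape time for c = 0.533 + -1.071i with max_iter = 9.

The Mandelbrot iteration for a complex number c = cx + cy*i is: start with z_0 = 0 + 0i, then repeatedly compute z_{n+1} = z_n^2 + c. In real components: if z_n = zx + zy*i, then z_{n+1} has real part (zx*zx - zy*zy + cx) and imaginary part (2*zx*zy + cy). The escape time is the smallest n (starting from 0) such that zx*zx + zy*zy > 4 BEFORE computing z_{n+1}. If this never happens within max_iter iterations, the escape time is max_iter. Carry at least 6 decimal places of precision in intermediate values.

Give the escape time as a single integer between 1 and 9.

Answer: 2

Derivation:
z_0 = 0 + 0i, c = 0.5330 + -1.0710i
Iter 1: z = 0.5330 + -1.0710i, |z|^2 = 1.4311
Iter 2: z = -0.3300 + -2.2127i, |z|^2 = 5.0048
Escaped at iteration 2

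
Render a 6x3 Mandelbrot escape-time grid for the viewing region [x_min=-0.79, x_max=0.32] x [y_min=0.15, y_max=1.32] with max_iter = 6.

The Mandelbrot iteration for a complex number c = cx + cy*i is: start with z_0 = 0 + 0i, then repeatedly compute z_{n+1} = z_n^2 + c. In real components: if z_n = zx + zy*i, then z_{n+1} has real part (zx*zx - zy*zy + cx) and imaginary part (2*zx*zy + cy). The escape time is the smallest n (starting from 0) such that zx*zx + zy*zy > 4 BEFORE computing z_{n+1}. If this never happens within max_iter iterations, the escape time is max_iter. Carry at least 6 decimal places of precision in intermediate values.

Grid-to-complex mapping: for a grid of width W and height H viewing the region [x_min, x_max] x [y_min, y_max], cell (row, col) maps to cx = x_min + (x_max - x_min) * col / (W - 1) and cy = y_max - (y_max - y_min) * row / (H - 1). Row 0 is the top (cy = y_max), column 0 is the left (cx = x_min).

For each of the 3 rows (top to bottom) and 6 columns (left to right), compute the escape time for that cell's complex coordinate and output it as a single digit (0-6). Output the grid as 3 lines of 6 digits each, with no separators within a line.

(row=0, col=0): c = -0.7900 + 1.3200i → escape time 2
(row=0, col=1): c = -0.5680 + 1.3200i → escape time 3
(row=0, col=2): c = -0.3460 + 1.3200i → escape time 2
(row=0, col=3): c = -0.1240 + 1.3200i → escape time 2
(row=0, col=4): c = 0.0980 + 1.3200i → escape time 2
(row=0, col=5): c = 0.3200 + 1.3200i → escape time 2
(row=1, col=0): c = -0.7900 + 0.7350i → escape time 4
(row=1, col=1): c = -0.5680 + 0.7350i → escape time 6
(row=1, col=2): c = -0.3460 + 0.7350i → escape time 6
(row=1, col=3): c = -0.1240 + 0.7350i → escape time 6
(row=1, col=4): c = 0.0980 + 0.7350i → escape time 6
(row=1, col=5): c = 0.3200 + 0.7350i → escape time 5
(row=2, col=0): c = -0.7900 + 0.1500i → escape time 6
(row=2, col=1): c = -0.5680 + 0.1500i → escape time 6
(row=2, col=2): c = -0.3460 + 0.1500i → escape time 6
(row=2, col=3): c = -0.1240 + 0.1500i → escape time 6
(row=2, col=4): c = 0.0980 + 0.1500i → escape time 6
(row=2, col=5): c = 0.3200 + 0.1500i → escape time 6

Answer: 232222
466665
666666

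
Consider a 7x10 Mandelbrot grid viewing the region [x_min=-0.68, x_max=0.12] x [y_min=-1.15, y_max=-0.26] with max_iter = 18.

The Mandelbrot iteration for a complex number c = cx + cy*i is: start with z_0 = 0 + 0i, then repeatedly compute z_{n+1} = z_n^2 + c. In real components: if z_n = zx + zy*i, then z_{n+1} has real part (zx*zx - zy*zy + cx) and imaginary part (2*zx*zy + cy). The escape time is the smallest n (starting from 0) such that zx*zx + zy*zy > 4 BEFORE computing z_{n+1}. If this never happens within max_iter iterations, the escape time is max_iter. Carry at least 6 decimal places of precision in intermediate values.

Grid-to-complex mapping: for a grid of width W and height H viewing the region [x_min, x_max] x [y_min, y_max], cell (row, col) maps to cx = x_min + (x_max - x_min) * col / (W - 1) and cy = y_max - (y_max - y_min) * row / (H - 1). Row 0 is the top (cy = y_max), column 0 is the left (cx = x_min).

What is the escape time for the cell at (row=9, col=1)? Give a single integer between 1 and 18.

Answer: 3

Derivation:
z_0 = 0 + 0i, c = -0.5467 + -1.1500i
Iter 1: z = -0.5467 + -1.1500i, |z|^2 = 1.6213
Iter 2: z = -1.5703 + 0.1073i, |z|^2 = 2.4774
Iter 3: z = 1.9077 + -1.4871i, |z|^2 = 5.8509
Escaped at iteration 3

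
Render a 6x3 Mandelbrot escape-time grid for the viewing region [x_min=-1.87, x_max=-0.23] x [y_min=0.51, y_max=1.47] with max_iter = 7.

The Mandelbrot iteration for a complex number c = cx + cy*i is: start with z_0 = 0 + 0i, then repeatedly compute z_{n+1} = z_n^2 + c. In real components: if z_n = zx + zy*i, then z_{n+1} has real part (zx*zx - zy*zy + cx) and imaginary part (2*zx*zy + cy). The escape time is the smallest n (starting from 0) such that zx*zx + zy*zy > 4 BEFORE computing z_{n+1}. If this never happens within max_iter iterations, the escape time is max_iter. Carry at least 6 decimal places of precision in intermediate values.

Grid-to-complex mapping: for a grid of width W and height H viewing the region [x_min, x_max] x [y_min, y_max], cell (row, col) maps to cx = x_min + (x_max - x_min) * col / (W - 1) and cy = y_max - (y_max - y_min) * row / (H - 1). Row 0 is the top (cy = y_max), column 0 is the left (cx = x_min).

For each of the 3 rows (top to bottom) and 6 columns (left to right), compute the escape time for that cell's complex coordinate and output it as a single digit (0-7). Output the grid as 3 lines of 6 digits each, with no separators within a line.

Answer: 112222
123346
334577

Derivation:
(row=0, col=0): c = -1.8700 + 1.4700i → escape time 1
(row=0, col=1): c = -1.5420 + 1.4700i → escape time 1
(row=0, col=2): c = -1.2140 + 1.4700i → escape time 2
(row=0, col=3): c = -0.8860 + 1.4700i → escape time 2
(row=0, col=4): c = -0.5580 + 1.4700i → escape time 2
(row=0, col=5): c = -0.2300 + 1.4700i → escape time 2
(row=1, col=0): c = -1.8700 + 0.9900i → escape time 1
(row=1, col=1): c = -1.5420 + 0.9900i → escape time 2
(row=1, col=2): c = -1.2140 + 0.9900i → escape time 3
(row=1, col=3): c = -0.8860 + 0.9900i → escape time 3
(row=1, col=4): c = -0.5580 + 0.9900i → escape time 4
(row=1, col=5): c = -0.2300 + 0.9900i → escape time 6
(row=2, col=0): c = -1.8700 + 0.5100i → escape time 3
(row=2, col=1): c = -1.5420 + 0.5100i → escape time 3
(row=2, col=2): c = -1.2140 + 0.5100i → escape time 4
(row=2, col=3): c = -0.8860 + 0.5100i → escape time 5
(row=2, col=4): c = -0.5580 + 0.5100i → escape time 7
(row=2, col=5): c = -0.2300 + 0.5100i → escape time 7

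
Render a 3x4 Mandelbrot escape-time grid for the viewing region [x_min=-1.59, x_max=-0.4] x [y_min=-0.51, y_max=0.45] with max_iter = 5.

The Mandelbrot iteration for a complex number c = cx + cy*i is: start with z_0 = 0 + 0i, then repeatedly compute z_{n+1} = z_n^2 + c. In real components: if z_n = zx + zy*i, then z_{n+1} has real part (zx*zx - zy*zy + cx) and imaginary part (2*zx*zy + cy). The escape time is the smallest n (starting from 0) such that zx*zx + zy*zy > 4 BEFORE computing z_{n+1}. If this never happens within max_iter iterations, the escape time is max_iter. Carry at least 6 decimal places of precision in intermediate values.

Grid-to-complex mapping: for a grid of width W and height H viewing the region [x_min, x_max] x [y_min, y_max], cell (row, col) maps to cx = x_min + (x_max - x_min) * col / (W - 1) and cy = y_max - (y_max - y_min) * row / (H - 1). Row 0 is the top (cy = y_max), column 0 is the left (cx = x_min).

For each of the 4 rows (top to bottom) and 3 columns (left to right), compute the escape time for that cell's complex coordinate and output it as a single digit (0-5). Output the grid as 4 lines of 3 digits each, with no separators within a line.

Answer: 355
555
555
355

Derivation:
(row=0, col=0): c = -1.5900 + 0.4500i → escape time 3
(row=0, col=1): c = -0.9950 + 0.4500i → escape time 5
(row=0, col=2): c = -0.4000 + 0.4500i → escape time 5
(row=1, col=0): c = -1.5900 + 0.1300i → escape time 5
(row=1, col=1): c = -0.9950 + 0.1300i → escape time 5
(row=1, col=2): c = -0.4000 + 0.1300i → escape time 5
(row=2, col=0): c = -1.5900 + -0.1900i → escape time 5
(row=2, col=1): c = -0.9950 + -0.1900i → escape time 5
(row=2, col=2): c = -0.4000 + -0.1900i → escape time 5
(row=3, col=0): c = -1.5900 + -0.5100i → escape time 3
(row=3, col=1): c = -0.9950 + -0.5100i → escape time 5
(row=3, col=2): c = -0.4000 + -0.5100i → escape time 5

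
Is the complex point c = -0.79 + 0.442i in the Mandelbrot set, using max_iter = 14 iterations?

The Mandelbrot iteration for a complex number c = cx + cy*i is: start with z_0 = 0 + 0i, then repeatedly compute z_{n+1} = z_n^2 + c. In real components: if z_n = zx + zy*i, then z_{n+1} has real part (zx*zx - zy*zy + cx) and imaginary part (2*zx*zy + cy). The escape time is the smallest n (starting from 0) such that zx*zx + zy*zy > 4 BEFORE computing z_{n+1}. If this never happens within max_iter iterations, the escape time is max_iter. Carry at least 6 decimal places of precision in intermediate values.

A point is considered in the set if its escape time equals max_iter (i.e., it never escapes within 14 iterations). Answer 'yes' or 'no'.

Answer: no

Derivation:
z_0 = 0 + 0i, c = -0.7900 + 0.4420i
Iter 1: z = -0.7900 + 0.4420i, |z|^2 = 0.8195
Iter 2: z = -0.3613 + -0.2564i, |z|^2 = 0.1962
Iter 3: z = -0.7252 + 0.6272i, |z|^2 = 0.9193
Iter 4: z = -0.6575 + -0.4677i, |z|^2 = 0.6511
Iter 5: z = -0.5765 + 1.0571i, |z|^2 = 1.4497
Iter 6: z = -1.5750 + -0.7768i, |z|^2 = 3.0842
Iter 7: z = 1.0874 + 2.8889i, |z|^2 = 9.5284
Escaped at iteration 7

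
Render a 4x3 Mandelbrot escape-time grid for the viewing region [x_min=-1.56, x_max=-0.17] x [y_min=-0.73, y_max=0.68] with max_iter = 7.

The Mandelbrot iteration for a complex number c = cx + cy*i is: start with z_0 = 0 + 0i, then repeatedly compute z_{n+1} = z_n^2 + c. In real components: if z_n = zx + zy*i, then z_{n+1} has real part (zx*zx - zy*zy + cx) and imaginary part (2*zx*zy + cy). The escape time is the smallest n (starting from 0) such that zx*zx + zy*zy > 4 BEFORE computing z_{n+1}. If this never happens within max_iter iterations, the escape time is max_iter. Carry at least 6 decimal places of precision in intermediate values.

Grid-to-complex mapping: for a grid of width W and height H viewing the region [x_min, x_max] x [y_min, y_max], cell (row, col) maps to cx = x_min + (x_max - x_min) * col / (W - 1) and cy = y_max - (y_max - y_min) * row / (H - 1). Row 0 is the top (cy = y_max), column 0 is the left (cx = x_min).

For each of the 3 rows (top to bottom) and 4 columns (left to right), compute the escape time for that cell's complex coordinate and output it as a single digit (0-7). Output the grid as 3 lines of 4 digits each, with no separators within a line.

Answer: 3377
7777
3357

Derivation:
(row=0, col=0): c = -1.5600 + 0.6800i → escape time 3
(row=0, col=1): c = -1.0967 + 0.6800i → escape time 3
(row=0, col=2): c = -0.6333 + 0.6800i → escape time 7
(row=0, col=3): c = -0.1700 + 0.6800i → escape time 7
(row=1, col=0): c = -1.5600 + -0.0250i → escape time 7
(row=1, col=1): c = -1.0967 + -0.0250i → escape time 7
(row=1, col=2): c = -0.6333 + -0.0250i → escape time 7
(row=1, col=3): c = -0.1700 + -0.0250i → escape time 7
(row=2, col=0): c = -1.5600 + -0.7300i → escape time 3
(row=2, col=1): c = -1.0967 + -0.7300i → escape time 3
(row=2, col=2): c = -0.6333 + -0.7300i → escape time 5
(row=2, col=3): c = -0.1700 + -0.7300i → escape time 7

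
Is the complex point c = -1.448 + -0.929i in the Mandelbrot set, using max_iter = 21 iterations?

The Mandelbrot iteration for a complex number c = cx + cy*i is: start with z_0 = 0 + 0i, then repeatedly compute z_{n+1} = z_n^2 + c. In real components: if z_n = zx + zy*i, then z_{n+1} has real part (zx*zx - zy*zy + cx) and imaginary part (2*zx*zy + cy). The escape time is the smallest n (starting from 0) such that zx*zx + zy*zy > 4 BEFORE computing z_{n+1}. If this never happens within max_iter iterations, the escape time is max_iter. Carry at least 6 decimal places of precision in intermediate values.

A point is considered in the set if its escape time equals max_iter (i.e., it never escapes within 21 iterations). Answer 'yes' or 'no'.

Answer: no

Derivation:
z_0 = 0 + 0i, c = -1.4480 + -0.9290i
Iter 1: z = -1.4480 + -0.9290i, |z|^2 = 2.9597
Iter 2: z = -0.2143 + 1.7614i, |z|^2 = 3.1484
Iter 3: z = -4.5045 + -1.6841i, |z|^2 = 23.1269
Escaped at iteration 3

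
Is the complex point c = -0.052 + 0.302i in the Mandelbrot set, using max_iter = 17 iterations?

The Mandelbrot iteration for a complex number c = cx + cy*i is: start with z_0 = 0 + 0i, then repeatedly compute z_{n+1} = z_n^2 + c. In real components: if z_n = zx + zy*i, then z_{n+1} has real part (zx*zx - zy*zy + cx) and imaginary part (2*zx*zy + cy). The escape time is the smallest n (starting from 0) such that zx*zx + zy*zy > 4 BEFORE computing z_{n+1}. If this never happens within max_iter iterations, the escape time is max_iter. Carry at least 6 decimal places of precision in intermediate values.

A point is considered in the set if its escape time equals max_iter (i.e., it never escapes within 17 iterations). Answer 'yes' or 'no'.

z_0 = 0 + 0i, c = -0.0520 + 0.3020i
Iter 1: z = -0.0520 + 0.3020i, |z|^2 = 0.0939
Iter 2: z = -0.1405 + 0.2706i, |z|^2 = 0.0930
Iter 3: z = -0.1055 + 0.2260i, |z|^2 = 0.0622
Iter 4: z = -0.0919 + 0.2543i, |z|^2 = 0.0731
Iter 5: z = -0.1082 + 0.2552i, |z|^2 = 0.0769
Iter 6: z = -0.1054 + 0.2468i, |z|^2 = 0.0720
Iter 7: z = -0.1018 + 0.2500i, |z|^2 = 0.0728
Iter 8: z = -0.1041 + 0.2511i, |z|^2 = 0.0739
Iter 9: z = -0.1042 + 0.2497i, |z|^2 = 0.0732
Iter 10: z = -0.1035 + 0.2500i, |z|^2 = 0.0732
Iter 11: z = -0.1038 + 0.2503i, |z|^2 = 0.0734
Iter 12: z = -0.1039 + 0.2501i, |z|^2 = 0.0733
Iter 13: z = -0.1037 + 0.2501i, |z|^2 = 0.0733
Iter 14: z = -0.1038 + 0.2501i, |z|^2 = 0.0733
Iter 15: z = -0.1038 + 0.2501i, |z|^2 = 0.0733
Iter 16: z = -0.1038 + 0.2501i, |z|^2 = 0.0733
Did not escape in 17 iterations → in set

Answer: yes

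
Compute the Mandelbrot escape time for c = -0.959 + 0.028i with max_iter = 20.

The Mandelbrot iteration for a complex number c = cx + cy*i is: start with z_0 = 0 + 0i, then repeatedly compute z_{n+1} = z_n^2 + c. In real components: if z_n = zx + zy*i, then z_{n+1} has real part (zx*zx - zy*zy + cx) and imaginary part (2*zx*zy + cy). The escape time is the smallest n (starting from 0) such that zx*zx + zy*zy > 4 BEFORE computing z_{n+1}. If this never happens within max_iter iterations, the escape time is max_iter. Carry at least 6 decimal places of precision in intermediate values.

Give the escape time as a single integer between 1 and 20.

Answer: 20

Derivation:
z_0 = 0 + 0i, c = -0.9590 + 0.0280i
Iter 1: z = -0.9590 + 0.0280i, |z|^2 = 0.9205
Iter 2: z = -0.0401 + -0.0257i, |z|^2 = 0.0023
Iter 3: z = -0.9581 + 0.0301i, |z|^2 = 0.9188
Iter 4: z = -0.0420 + -0.0296i, |z|^2 = 0.0026
Iter 5: z = -0.9581 + 0.0305i, |z|^2 = 0.9189
Iter 6: z = -0.0420 + -0.0304i, |z|^2 = 0.0027
Iter 7: z = -0.9582 + 0.0306i, |z|^2 = 0.9190
Iter 8: z = -0.0419 + -0.0305i, |z|^2 = 0.0027
Iter 9: z = -0.9582 + 0.0306i, |z|^2 = 0.9190
Iter 10: z = -0.0418 + -0.0306i, |z|^2 = 0.0027
Iter 11: z = -0.9582 + 0.0306i, |z|^2 = 0.9191
Iter 12: z = -0.0418 + -0.0306i, |z|^2 = 0.0027
Iter 13: z = -0.9582 + 0.0306i, |z|^2 = 0.9191
Iter 14: z = -0.0418 + -0.0306i, |z|^2 = 0.0027
Iter 15: z = -0.9582 + 0.0306i, |z|^2 = 0.9191
Iter 16: z = -0.0418 + -0.0306i, |z|^2 = 0.0027
Iter 17: z = -0.9582 + 0.0306i, |z|^2 = 0.9191
Iter 18: z = -0.0418 + -0.0306i, |z|^2 = 0.0027
Iter 19: z = -0.9582 + 0.0306i, |z|^2 = 0.9191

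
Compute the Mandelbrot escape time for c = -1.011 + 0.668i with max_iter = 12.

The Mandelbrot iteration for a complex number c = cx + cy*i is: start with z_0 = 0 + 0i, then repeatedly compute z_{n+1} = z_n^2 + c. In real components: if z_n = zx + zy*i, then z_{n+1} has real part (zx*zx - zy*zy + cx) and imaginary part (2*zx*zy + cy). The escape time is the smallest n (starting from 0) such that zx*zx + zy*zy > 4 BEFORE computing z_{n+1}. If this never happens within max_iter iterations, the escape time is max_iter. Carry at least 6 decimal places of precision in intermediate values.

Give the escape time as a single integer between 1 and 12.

Answer: 4

Derivation:
z_0 = 0 + 0i, c = -1.0110 + 0.6680i
Iter 1: z = -1.0110 + 0.6680i, |z|^2 = 1.4683
Iter 2: z = -0.4351 + -0.6827i, |z|^2 = 0.6554
Iter 3: z = -1.2878 + 1.2621i, |z|^2 = 3.2512
Iter 4: z = -0.9455 + -2.5825i, |z|^2 = 7.5635
Escaped at iteration 4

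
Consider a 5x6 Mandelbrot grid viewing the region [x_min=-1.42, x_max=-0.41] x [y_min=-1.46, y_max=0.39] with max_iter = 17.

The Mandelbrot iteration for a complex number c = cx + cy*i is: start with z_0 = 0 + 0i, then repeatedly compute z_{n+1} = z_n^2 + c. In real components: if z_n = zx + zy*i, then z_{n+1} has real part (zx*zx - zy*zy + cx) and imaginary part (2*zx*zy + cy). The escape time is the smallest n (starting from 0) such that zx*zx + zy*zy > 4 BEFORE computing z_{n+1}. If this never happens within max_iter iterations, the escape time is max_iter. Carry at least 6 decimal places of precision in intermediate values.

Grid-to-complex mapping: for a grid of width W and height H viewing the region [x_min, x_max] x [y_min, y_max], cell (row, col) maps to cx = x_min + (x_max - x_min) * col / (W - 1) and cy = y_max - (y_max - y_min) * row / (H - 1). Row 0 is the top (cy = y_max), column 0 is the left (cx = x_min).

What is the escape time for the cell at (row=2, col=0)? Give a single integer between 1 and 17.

z_0 = 0 + 0i, c = -1.4200 + -0.3500i
Iter 1: z = -1.4200 + -0.3500i, |z|^2 = 2.1389
Iter 2: z = 0.4739 + 0.6440i, |z|^2 = 0.6393
Iter 3: z = -1.6102 + 0.2604i, |z|^2 = 2.6604
Iter 4: z = 1.1048 + -1.1885i, |z|^2 = 2.6331
Iter 5: z = -1.6120 + -2.9761i, |z|^2 = 11.4559
Escaped at iteration 5

Answer: 5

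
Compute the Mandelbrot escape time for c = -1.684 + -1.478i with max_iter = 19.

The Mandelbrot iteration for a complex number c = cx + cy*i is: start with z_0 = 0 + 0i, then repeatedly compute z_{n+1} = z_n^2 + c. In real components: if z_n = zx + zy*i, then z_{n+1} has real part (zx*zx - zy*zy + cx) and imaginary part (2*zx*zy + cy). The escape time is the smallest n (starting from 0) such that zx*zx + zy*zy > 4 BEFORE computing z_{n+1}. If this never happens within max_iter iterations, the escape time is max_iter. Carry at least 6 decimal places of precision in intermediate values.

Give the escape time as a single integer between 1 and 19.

z_0 = 0 + 0i, c = -1.6840 + -1.4780i
Iter 1: z = -1.6840 + -1.4780i, |z|^2 = 5.0203
Escaped at iteration 1

Answer: 1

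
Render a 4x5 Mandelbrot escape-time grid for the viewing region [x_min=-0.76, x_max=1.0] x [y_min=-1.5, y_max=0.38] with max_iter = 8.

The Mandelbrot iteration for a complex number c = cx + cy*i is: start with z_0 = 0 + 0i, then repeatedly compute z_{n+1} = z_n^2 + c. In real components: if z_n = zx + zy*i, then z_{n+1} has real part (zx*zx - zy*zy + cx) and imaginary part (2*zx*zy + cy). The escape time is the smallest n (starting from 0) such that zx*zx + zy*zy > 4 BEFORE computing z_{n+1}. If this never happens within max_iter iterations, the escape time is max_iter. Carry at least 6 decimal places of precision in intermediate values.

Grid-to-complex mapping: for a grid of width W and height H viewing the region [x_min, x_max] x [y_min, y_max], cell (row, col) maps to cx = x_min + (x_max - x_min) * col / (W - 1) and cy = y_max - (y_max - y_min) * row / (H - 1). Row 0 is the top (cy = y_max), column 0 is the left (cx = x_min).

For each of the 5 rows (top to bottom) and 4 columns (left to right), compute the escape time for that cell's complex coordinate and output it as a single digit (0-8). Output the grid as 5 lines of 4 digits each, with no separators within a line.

Answer: 8882
8872
6882
3832
2222

Derivation:
(row=0, col=0): c = -0.7600 + 0.3800i → escape time 8
(row=0, col=1): c = -0.1733 + 0.3800i → escape time 8
(row=0, col=2): c = 0.4133 + 0.3800i → escape time 8
(row=0, col=3): c = 1.0000 + 0.3800i → escape time 2
(row=1, col=0): c = -0.7600 + -0.0900i → escape time 8
(row=1, col=1): c = -0.1733 + -0.0900i → escape time 8
(row=1, col=2): c = 0.4133 + -0.0900i → escape time 7
(row=1, col=3): c = 1.0000 + -0.0900i → escape time 2
(row=2, col=0): c = -0.7600 + -0.5600i → escape time 6
(row=2, col=1): c = -0.1733 + -0.5600i → escape time 8
(row=2, col=2): c = 0.4133 + -0.5600i → escape time 8
(row=2, col=3): c = 1.0000 + -0.5600i → escape time 2
(row=3, col=0): c = -0.7600 + -1.0300i → escape time 3
(row=3, col=1): c = -0.1733 + -1.0300i → escape time 8
(row=3, col=2): c = 0.4133 + -1.0300i → escape time 3
(row=3, col=3): c = 1.0000 + -1.0300i → escape time 2
(row=4, col=0): c = -0.7600 + -1.5000i → escape time 2
(row=4, col=1): c = -0.1733 + -1.5000i → escape time 2
(row=4, col=2): c = 0.4133 + -1.5000i → escape time 2
(row=4, col=3): c = 1.0000 + -1.5000i → escape time 2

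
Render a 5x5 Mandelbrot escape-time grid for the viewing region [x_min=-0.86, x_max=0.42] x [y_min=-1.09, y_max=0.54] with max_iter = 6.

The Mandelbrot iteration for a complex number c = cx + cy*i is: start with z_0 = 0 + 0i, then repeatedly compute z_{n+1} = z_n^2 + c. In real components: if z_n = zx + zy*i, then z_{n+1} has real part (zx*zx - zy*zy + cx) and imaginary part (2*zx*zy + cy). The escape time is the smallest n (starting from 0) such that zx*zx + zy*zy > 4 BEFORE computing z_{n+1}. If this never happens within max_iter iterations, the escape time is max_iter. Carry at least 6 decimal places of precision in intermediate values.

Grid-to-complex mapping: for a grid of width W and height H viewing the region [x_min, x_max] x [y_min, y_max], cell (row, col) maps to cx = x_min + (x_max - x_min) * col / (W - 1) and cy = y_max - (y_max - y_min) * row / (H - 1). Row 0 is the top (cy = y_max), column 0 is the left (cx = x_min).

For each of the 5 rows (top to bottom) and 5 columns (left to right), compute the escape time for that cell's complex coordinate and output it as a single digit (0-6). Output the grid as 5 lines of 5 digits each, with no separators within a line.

(row=0, col=0): c = -0.8600 + 0.5400i → escape time 5
(row=0, col=1): c = -0.5400 + 0.5400i → escape time 6
(row=0, col=2): c = -0.2200 + 0.5400i → escape time 6
(row=0, col=3): c = 0.1000 + 0.5400i → escape time 6
(row=0, col=4): c = 0.4200 + 0.5400i → escape time 6
(row=1, col=0): c = -0.8600 + 0.1325i → escape time 6
(row=1, col=1): c = -0.5400 + 0.1325i → escape time 6
(row=1, col=2): c = -0.2200 + 0.1325i → escape time 6
(row=1, col=3): c = 0.1000 + 0.1325i → escape time 6
(row=1, col=4): c = 0.4200 + 0.1325i → escape time 6
(row=2, col=0): c = -0.8600 + -0.2750i → escape time 6
(row=2, col=1): c = -0.5400 + -0.2750i → escape time 6
(row=2, col=2): c = -0.2200 + -0.2750i → escape time 6
(row=2, col=3): c = 0.1000 + -0.2750i → escape time 6
(row=2, col=4): c = 0.4200 + -0.2750i → escape time 6
(row=3, col=0): c = -0.8600 + -0.6825i → escape time 4
(row=3, col=1): c = -0.5400 + -0.6825i → escape time 6
(row=3, col=2): c = -0.2200 + -0.6825i → escape time 6
(row=3, col=3): c = 0.1000 + -0.6825i → escape time 6
(row=3, col=4): c = 0.4200 + -0.6825i → escape time 5
(row=4, col=0): c = -0.8600 + -1.0900i → escape time 3
(row=4, col=1): c = -0.5400 + -1.0900i → escape time 3
(row=4, col=2): c = -0.2200 + -1.0900i → escape time 6
(row=4, col=3): c = 0.1000 + -1.0900i → escape time 4
(row=4, col=4): c = 0.4200 + -1.0900i → escape time 2

Answer: 56666
66666
66666
46665
33642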